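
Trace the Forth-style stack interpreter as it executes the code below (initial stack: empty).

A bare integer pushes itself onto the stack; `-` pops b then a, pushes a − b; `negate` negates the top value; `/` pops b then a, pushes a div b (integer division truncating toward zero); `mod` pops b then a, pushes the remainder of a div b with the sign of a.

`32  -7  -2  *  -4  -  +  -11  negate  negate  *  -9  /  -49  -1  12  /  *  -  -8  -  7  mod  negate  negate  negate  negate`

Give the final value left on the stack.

32     → [32]
-7     → [32, -7]
-2     → [32, -7, -2]
*      → [32, 14]
-4     → [32, 14, -4]
-      → [32, 18]
+      → [50]
-11    → [50, -11]
negate → [50, 11]
negate → [50, -11]
*      → [-550]
-9     → [-550, -9]
/      → [61]
-49    → [61, -49]
-1     → [61, -49, -1]
12     → [61, -49, -1, 12]
/      → [61, -49, 0]
*      → [61, 0]
-      → [61]
-8     → [61, -8]
-      → [69]
7      → [69, 7]
mod    → [6]
negate → [-6]
negate → [6]
negate → [-6]
negate → [6]

6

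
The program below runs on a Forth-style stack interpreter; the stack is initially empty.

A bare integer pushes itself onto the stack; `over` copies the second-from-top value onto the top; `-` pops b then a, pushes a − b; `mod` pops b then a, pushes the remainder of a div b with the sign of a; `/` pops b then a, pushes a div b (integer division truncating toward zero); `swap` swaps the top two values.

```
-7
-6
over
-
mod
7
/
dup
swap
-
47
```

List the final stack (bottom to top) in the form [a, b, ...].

[0, 47]

-7    [-7]
-6    [-7, -6]
over  [-7, -6, -7]
-     [-7, 1]
mod   [0]
7     [0, 7]
/     [0]
dup   [0, 0]
swap  [0, 0]
-     [0]
47    [0, 47]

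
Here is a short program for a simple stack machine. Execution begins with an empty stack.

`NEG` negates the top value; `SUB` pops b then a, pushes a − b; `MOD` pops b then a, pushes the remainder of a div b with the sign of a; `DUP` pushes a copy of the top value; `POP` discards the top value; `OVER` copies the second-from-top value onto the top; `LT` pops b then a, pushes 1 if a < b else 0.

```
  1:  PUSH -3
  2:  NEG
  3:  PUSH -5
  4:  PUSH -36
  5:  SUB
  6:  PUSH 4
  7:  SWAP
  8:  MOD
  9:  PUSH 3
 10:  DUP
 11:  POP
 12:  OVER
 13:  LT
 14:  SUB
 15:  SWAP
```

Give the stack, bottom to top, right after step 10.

[3, 4, 3, 3]

PUSH -3  -> -3
NEG      -> 3
PUSH -5  -> 3 -5
PUSH -36 -> 3 -5 -36
SUB      -> 3 31
PUSH 4   -> 3 31 4
SWAP     -> 3 4 31
MOD      -> 3 4
PUSH 3   -> 3 4 3
DUP      -> 3 4 3 3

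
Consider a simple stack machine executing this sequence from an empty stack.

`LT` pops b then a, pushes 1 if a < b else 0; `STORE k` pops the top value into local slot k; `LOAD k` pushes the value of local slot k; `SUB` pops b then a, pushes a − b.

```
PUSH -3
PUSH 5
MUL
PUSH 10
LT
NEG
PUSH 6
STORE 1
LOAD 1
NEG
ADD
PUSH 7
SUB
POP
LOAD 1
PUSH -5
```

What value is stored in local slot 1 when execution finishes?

6

PUSH -3 -> -3
PUSH 5  -> -3 5
MUL     -> -15
PUSH 10 -> -15 10
LT      -> 1
NEG     -> -1
PUSH 6  -> -1 6
STORE 1 -> -1
LOAD 1  -> -1 6
NEG     -> -1 -6
ADD     -> -7
PUSH 7  -> -7 7
SUB     -> -14
POP     -> (empty)
LOAD 1  -> 6
PUSH -5 -> 6 -5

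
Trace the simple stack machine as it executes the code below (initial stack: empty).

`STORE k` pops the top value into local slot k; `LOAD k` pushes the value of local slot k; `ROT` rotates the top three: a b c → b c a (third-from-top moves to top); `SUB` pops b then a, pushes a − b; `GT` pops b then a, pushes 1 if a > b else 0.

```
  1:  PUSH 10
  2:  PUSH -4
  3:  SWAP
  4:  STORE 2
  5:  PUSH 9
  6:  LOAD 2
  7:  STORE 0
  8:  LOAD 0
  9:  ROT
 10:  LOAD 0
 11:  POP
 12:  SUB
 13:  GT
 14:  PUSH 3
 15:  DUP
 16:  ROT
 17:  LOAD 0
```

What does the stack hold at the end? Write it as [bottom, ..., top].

[3, 3, 0, 10]

PUSH 10 -> 10
PUSH -4 -> 10 -4
SWAP    -> -4 10
STORE 2 -> -4
PUSH 9  -> -4 9
LOAD 2  -> -4 9 10
STORE 0 -> -4 9
LOAD 0  -> -4 9 10
ROT     -> 9 10 -4
LOAD 0  -> 9 10 -4 10
POP     -> 9 10 -4
SUB     -> 9 14
GT      -> 0
PUSH 3  -> 0 3
DUP     -> 0 3 3
ROT     -> 3 3 0
LOAD 0  -> 3 3 0 10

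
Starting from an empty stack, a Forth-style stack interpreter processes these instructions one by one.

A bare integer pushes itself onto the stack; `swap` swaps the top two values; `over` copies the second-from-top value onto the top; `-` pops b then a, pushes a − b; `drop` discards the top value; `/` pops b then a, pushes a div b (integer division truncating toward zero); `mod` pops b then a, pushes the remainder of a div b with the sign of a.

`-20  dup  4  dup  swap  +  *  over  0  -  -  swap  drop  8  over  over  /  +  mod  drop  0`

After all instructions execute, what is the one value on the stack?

-20  : [-20]
dup  : [-20, -20]
4    : [-20, -20, 4]
dup  : [-20, -20, 4, 4]
swap : [-20, -20, 4, 4]
+    : [-20, -20, 8]
*    : [-20, -160]
over : [-20, -160, -20]
0    : [-20, -160, -20, 0]
-    : [-20, -160, -20]
-    : [-20, -140]
swap : [-140, -20]
drop : [-140]
8    : [-140, 8]
over : [-140, 8, -140]
over : [-140, 8, -140, 8]
/    : [-140, 8, -17]
+    : [-140, -9]
mod  : [-5]
drop : []
0    : [0]

0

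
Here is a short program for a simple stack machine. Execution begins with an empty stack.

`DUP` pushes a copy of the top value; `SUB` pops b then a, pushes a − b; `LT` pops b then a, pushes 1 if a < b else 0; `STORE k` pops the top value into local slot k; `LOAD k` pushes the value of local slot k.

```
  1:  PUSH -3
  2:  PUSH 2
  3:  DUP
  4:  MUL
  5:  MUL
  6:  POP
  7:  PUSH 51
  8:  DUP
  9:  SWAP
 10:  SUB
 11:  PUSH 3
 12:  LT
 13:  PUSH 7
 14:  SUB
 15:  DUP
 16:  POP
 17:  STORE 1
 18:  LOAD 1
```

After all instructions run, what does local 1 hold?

PUSH -3  -3
PUSH 2   -3 2
DUP      -3 2 2
MUL      -3 4
MUL      -12
POP      (empty)
PUSH 51  51
DUP      51 51
SWAP     51 51
SUB      0
PUSH 3   0 3
LT       1
PUSH 7   1 7
SUB      -6
DUP      -6 -6
POP      -6
STORE 1  (empty)
LOAD 1   -6

-6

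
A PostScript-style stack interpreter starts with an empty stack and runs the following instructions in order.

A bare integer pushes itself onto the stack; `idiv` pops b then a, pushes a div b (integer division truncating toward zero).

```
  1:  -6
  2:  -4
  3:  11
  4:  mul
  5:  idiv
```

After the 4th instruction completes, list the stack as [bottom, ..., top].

-6  -> [-6]
-4  -> [-6, -4]
11  -> [-6, -4, 11]
mul -> [-6, -44]

[-6, -44]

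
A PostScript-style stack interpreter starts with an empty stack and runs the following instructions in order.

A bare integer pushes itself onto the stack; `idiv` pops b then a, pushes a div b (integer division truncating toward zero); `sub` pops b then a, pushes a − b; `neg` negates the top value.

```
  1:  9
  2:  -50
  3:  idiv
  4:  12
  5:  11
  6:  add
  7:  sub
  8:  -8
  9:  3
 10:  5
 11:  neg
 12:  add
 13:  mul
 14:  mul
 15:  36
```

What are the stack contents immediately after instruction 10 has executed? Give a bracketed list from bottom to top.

9    → [9]
-50  → [9, -50]
idiv → [0]
12   → [0, 12]
11   → [0, 12, 11]
add  → [0, 23]
sub  → [-23]
-8   → [-23, -8]
3    → [-23, -8, 3]
5    → [-23, -8, 3, 5]

[-23, -8, 3, 5]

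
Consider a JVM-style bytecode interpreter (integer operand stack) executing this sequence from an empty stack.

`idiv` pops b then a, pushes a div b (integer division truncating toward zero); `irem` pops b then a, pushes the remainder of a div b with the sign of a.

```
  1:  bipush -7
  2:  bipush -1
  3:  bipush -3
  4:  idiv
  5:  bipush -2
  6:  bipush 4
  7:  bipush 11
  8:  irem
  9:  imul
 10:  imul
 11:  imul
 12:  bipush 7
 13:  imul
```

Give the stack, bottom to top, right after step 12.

bipush -7  -7
bipush -1  -7 -1
bipush -3  -7 -1 -3
idiv       -7 0
bipush -2  -7 0 -2
bipush 4   -7 0 -2 4
bipush 11  -7 0 -2 4 11
irem       -7 0 -2 4
imul       -7 0 -8
imul       -7 0
imul       0
bipush 7   0 7

[0, 7]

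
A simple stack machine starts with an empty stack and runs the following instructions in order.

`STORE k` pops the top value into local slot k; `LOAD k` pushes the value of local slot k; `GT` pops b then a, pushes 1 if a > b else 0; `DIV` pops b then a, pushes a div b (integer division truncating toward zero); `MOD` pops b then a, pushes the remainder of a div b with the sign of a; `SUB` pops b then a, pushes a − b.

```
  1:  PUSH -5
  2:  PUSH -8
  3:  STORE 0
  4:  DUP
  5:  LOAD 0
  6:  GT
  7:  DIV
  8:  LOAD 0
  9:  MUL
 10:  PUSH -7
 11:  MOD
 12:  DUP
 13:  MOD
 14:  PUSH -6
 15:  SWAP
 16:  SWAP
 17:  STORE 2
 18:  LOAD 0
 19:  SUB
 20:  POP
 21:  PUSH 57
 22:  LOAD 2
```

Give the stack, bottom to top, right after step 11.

[5]

PUSH -5  -5
PUSH -8  -5 -8
STORE 0  -5
DUP      -5 -5
LOAD 0   -5 -5 -8
GT       -5 1
DIV      -5
LOAD 0   -5 -8
MUL      40
PUSH -7  40 -7
MOD      5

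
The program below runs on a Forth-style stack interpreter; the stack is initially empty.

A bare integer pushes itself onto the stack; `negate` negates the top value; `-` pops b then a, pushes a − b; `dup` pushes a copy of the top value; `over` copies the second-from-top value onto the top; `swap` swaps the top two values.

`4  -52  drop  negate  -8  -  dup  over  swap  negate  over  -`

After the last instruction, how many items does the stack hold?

4      → [4]
-52    → [4, -52]
drop   → [4]
negate → [-4]
-8     → [-4, -8]
-      → [4]
dup    → [4, 4]
over   → [4, 4, 4]
swap   → [4, 4, 4]
negate → [4, 4, -4]
over   → [4, 4, -4, 4]
-      → [4, 4, -8]

3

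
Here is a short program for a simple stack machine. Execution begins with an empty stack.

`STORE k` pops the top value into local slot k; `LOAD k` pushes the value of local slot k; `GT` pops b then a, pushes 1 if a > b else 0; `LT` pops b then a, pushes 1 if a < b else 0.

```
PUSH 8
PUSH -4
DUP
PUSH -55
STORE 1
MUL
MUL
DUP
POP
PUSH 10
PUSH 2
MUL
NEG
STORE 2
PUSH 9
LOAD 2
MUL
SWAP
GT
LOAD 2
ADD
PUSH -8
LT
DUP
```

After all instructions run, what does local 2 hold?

PUSH 8   -> [8]
PUSH -4  -> [8, -4]
DUP      -> [8, -4, -4]
PUSH -55 -> [8, -4, -4, -55]
STORE 1  -> [8, -4, -4]
MUL      -> [8, 16]
MUL      -> [128]
DUP      -> [128, 128]
POP      -> [128]
PUSH 10  -> [128, 10]
PUSH 2   -> [128, 10, 2]
MUL      -> [128, 20]
NEG      -> [128, -20]
STORE 2  -> [128]
PUSH 9   -> [128, 9]
LOAD 2   -> [128, 9, -20]
MUL      -> [128, -180]
SWAP     -> [-180, 128]
GT       -> [0]
LOAD 2   -> [0, -20]
ADD      -> [-20]
PUSH -8  -> [-20, -8]
LT       -> [1]
DUP      -> [1, 1]

-20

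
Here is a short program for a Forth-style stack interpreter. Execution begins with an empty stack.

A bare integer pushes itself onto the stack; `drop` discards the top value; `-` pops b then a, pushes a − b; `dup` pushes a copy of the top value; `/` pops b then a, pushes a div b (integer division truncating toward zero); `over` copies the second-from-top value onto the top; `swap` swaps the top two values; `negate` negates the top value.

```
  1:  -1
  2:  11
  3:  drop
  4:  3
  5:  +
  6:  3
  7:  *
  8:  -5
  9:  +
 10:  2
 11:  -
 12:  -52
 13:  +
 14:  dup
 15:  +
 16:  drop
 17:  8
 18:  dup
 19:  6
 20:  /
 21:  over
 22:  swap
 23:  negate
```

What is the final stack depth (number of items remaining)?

3

-1     : [-1]
11     : [-1, 11]
drop   : [-1]
3      : [-1, 3]
+      : [2]
3      : [2, 3]
*      : [6]
-5     : [6, -5]
+      : [1]
2      : [1, 2]
-      : [-1]
-52    : [-1, -52]
+      : [-53]
dup    : [-53, -53]
+      : [-106]
drop   : []
8      : [8]
dup    : [8, 8]
6      : [8, 8, 6]
/      : [8, 1]
over   : [8, 1, 8]
swap   : [8, 8, 1]
negate : [8, 8, -1]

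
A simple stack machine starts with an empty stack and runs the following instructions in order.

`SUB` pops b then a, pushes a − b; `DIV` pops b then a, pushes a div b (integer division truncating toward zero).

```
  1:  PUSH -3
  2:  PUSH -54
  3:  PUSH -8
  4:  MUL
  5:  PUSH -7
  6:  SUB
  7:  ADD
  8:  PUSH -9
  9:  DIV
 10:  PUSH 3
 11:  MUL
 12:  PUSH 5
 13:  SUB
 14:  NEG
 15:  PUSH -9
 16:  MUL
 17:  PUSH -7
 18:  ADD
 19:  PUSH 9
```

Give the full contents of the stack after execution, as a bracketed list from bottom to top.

PUSH -3   -3
PUSH -54  -3 -54
PUSH -8   -3 -54 -8
MUL       -3 432
PUSH -7   -3 432 -7
SUB       -3 439
ADD       436
PUSH -9   436 -9
DIV       -48
PUSH 3    -48 3
MUL       -144
PUSH 5    -144 5
SUB       -149
NEG       149
PUSH -9   149 -9
MUL       -1341
PUSH -7   -1341 -7
ADD       -1348
PUSH 9    -1348 9

[-1348, 9]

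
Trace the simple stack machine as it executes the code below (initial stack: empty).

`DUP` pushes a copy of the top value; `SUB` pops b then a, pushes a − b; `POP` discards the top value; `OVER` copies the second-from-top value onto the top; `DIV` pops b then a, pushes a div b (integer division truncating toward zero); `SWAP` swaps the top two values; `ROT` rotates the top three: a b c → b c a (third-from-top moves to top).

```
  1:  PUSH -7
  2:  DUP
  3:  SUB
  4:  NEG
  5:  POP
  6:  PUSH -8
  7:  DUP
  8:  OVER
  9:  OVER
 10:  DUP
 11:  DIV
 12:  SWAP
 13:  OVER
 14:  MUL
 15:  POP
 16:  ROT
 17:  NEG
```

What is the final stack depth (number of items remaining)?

3

PUSH -7 → [-7]
DUP     → [-7, -7]
SUB     → [0]
NEG     → [0]
POP     → []
PUSH -8 → [-8]
DUP     → [-8, -8]
OVER    → [-8, -8, -8]
OVER    → [-8, -8, -8, -8]
DUP     → [-8, -8, -8, -8, -8]
DIV     → [-8, -8, -8, 1]
SWAP    → [-8, -8, 1, -8]
OVER    → [-8, -8, 1, -8, 1]
MUL     → [-8, -8, 1, -8]
POP     → [-8, -8, 1]
ROT     → [-8, 1, -8]
NEG     → [-8, 1, 8]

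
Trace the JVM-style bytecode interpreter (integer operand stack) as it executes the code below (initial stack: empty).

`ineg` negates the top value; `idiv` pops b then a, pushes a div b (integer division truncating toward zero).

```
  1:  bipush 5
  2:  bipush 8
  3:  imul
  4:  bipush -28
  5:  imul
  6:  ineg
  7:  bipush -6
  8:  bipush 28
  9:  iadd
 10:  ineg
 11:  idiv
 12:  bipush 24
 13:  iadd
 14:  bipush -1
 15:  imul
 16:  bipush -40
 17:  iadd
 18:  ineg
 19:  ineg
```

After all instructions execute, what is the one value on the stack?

bipush 5    [5]
bipush 8    [5, 8]
imul        [40]
bipush -28  [40, -28]
imul        [-1120]
ineg        [1120]
bipush -6   [1120, -6]
bipush 28   [1120, -6, 28]
iadd        [1120, 22]
ineg        [1120, -22]
idiv        [-50]
bipush 24   [-50, 24]
iadd        [-26]
bipush -1   [-26, -1]
imul        [26]
bipush -40  [26, -40]
iadd        [-14]
ineg        [14]
ineg        [-14]

-14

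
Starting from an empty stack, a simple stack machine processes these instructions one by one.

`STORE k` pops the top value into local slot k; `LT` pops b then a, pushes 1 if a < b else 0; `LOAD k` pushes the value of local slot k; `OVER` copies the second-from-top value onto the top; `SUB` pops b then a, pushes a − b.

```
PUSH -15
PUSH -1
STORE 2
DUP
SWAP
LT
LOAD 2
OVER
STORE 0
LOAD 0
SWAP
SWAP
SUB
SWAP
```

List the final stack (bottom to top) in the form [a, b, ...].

PUSH -15  -15
PUSH -1   -15 -1
STORE 2   -15
DUP       -15 -15
SWAP      -15 -15
LT        0
LOAD 2    0 -1
OVER      0 -1 0
STORE 0   0 -1
LOAD 0    0 -1 0
SWAP      0 0 -1
SWAP      0 -1 0
SUB       0 -1
SWAP      -1 0

[-1, 0]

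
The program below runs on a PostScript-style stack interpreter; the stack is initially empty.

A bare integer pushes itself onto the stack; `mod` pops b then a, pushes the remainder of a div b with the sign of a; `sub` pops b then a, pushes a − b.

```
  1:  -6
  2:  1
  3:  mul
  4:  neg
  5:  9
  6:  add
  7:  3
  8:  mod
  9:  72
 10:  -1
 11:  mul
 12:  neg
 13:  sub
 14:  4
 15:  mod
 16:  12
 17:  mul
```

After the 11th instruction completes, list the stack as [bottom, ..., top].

[0, -72]

-6   -6
1    -6 1
mul  -6
neg  6
9    6 9
add  15
3    15 3
mod  0
72   0 72
-1   0 72 -1
mul  0 -72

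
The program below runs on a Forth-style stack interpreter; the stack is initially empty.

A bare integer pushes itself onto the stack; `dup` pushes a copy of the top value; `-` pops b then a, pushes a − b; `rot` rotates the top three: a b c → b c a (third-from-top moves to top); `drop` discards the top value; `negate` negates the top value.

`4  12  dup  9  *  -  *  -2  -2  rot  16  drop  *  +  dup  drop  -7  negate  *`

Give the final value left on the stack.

5362

4      : [4]
12     : [4, 12]
dup    : [4, 12, 12]
9      : [4, 12, 12, 9]
*      : [4, 12, 108]
-      : [4, -96]
*      : [-384]
-2     : [-384, -2]
-2     : [-384, -2, -2]
rot    : [-2, -2, -384]
16     : [-2, -2, -384, 16]
drop   : [-2, -2, -384]
*      : [-2, 768]
+      : [766]
dup    : [766, 766]
drop   : [766]
-7     : [766, -7]
negate : [766, 7]
*      : [5362]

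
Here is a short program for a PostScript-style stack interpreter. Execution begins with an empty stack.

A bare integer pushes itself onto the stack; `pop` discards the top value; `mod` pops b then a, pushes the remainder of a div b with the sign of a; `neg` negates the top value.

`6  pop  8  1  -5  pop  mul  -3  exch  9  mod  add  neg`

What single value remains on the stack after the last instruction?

-5

6    → [6]
pop  → []
8    → [8]
1    → [8, 1]
-5   → [8, 1, -5]
pop  → [8, 1]
mul  → [8]
-3   → [8, -3]
exch → [-3, 8]
9    → [-3, 8, 9]
mod  → [-3, 8]
add  → [5]
neg  → [-5]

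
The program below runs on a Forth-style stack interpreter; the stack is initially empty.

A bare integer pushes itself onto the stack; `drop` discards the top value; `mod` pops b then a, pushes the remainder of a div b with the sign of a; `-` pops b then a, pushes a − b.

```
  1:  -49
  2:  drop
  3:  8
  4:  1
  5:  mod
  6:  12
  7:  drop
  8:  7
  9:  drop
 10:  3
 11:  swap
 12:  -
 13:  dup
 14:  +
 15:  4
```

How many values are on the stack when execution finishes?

-49   -49
drop  (empty)
8     8
1     8 1
mod   0
12    0 12
drop  0
7     0 7
drop  0
3     0 3
swap  3 0
-     3
dup   3 3
+     6
4     6 4

2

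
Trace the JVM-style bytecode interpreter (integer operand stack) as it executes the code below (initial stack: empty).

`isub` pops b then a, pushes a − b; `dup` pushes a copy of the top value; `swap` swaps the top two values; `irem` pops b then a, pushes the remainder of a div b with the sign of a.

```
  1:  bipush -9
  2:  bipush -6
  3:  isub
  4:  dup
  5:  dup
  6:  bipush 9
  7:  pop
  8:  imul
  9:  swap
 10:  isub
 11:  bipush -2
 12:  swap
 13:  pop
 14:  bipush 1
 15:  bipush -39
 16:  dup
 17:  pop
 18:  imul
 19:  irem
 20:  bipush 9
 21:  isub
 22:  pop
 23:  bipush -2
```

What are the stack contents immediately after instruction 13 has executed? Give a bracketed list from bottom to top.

[-2]

bipush -9 -> -9
bipush -6 -> -9 -6
isub      -> -3
dup       -> -3 -3
dup       -> -3 -3 -3
bipush 9  -> -3 -3 -3 9
pop       -> -3 -3 -3
imul      -> -3 9
swap      -> 9 -3
isub      -> 12
bipush -2 -> 12 -2
swap      -> -2 12
pop       -> -2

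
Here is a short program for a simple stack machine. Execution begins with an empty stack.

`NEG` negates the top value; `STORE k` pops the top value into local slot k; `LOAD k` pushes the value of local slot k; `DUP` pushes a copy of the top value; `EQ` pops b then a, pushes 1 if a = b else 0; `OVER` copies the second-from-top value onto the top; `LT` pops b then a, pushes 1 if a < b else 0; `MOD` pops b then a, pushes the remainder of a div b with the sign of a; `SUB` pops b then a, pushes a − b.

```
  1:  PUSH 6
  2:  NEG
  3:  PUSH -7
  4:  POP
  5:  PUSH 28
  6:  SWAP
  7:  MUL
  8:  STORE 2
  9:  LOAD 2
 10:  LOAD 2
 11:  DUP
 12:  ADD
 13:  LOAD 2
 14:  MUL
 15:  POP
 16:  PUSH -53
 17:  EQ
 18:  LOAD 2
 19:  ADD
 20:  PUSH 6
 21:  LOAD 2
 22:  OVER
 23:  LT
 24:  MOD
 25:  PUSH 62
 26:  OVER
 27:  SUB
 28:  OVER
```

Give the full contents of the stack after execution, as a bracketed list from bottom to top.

[-168, 0, 62, 0]

PUSH 6    [6]
NEG       [-6]
PUSH -7   [-6, -7]
POP       [-6]
PUSH 28   [-6, 28]
SWAP      [28, -6]
MUL       [-168]
STORE 2   []
LOAD 2    [-168]
LOAD 2    [-168, -168]
DUP       [-168, -168, -168]
ADD       [-168, -336]
LOAD 2    [-168, -336, -168]
MUL       [-168, 56448]
POP       [-168]
PUSH -53  [-168, -53]
EQ        [0]
LOAD 2    [0, -168]
ADD       [-168]
PUSH 6    [-168, 6]
LOAD 2    [-168, 6, -168]
OVER      [-168, 6, -168, 6]
LT        [-168, 6, 1]
MOD       [-168, 0]
PUSH 62   [-168, 0, 62]
OVER      [-168, 0, 62, 0]
SUB       [-168, 0, 62]
OVER      [-168, 0, 62, 0]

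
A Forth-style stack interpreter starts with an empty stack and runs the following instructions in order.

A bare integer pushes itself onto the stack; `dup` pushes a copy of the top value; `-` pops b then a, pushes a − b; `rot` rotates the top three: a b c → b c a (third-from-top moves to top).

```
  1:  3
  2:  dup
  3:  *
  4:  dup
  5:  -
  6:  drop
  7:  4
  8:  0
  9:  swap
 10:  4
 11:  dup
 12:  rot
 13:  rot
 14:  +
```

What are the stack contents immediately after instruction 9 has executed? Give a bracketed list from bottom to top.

3    → 3
dup  → 3 3
*    → 9
dup  → 9 9
-    → 0
drop → (empty)
4    → 4
0    → 4 0
swap → 0 4

[0, 4]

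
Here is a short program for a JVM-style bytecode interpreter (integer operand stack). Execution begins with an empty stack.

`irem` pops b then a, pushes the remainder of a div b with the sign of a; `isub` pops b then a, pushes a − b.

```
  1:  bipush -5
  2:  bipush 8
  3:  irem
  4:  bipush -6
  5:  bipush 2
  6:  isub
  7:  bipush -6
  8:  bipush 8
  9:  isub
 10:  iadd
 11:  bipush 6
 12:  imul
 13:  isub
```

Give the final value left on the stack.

bipush -5 → [-5]
bipush 8  → [-5, 8]
irem      → [-5]
bipush -6 → [-5, -6]
bipush 2  → [-5, -6, 2]
isub      → [-5, -8]
bipush -6 → [-5, -8, -6]
bipush 8  → [-5, -8, -6, 8]
isub      → [-5, -8, -14]
iadd      → [-5, -22]
bipush 6  → [-5, -22, 6]
imul      → [-5, -132]
isub      → [127]

127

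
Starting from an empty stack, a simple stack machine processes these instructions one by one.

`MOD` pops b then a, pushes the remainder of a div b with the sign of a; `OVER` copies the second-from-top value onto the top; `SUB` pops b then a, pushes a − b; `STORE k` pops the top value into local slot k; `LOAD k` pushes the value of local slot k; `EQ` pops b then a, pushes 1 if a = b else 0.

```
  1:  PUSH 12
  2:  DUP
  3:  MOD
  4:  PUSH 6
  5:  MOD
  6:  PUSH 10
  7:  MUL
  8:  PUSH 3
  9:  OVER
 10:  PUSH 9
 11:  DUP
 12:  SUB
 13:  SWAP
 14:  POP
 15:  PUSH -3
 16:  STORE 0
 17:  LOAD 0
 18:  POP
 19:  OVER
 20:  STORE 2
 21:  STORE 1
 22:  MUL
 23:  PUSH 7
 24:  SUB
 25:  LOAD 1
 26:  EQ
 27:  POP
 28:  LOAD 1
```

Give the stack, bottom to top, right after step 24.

[-7]

PUSH 12 -> [12]
DUP     -> [12, 12]
MOD     -> [0]
PUSH 6  -> [0, 6]
MOD     -> [0]
PUSH 10 -> [0, 10]
MUL     -> [0]
PUSH 3  -> [0, 3]
OVER    -> [0, 3, 0]
PUSH 9  -> [0, 3, 0, 9]
DUP     -> [0, 3, 0, 9, 9]
SUB     -> [0, 3, 0, 0]
SWAP    -> [0, 3, 0, 0]
POP     -> [0, 3, 0]
PUSH -3 -> [0, 3, 0, -3]
STORE 0 -> [0, 3, 0]
LOAD 0  -> [0, 3, 0, -3]
POP     -> [0, 3, 0]
OVER    -> [0, 3, 0, 3]
STORE 2 -> [0, 3, 0]
STORE 1 -> [0, 3]
MUL     -> [0]
PUSH 7  -> [0, 7]
SUB     -> [-7]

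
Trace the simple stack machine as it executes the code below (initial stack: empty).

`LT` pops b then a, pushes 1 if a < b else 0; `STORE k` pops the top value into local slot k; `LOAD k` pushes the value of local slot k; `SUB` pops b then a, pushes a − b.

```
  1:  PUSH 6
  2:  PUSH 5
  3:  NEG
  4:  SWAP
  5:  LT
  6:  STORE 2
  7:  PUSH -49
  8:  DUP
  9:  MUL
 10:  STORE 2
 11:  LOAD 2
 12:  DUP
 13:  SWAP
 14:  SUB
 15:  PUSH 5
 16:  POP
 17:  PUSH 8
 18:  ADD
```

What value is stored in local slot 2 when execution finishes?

PUSH 6   → [6]
PUSH 5   → [6, 5]
NEG      → [6, -5]
SWAP     → [-5, 6]
LT       → [1]
STORE 2  → []
PUSH -49 → [-49]
DUP      → [-49, -49]
MUL      → [2401]
STORE 2  → []
LOAD 2   → [2401]
DUP      → [2401, 2401]
SWAP     → [2401, 2401]
SUB      → [0]
PUSH 5   → [0, 5]
POP      → [0]
PUSH 8   → [0, 8]
ADD      → [8]

2401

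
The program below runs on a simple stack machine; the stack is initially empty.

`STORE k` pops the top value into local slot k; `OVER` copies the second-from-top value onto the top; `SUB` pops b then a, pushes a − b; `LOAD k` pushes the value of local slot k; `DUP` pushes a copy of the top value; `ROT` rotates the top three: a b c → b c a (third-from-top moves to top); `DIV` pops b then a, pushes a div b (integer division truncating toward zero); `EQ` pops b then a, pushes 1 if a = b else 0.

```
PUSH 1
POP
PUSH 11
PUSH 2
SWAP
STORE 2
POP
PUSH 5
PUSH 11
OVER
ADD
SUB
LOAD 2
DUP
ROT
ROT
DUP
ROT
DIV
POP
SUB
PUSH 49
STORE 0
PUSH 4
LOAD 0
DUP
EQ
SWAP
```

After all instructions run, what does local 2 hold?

11

PUSH 1  -> [1]
POP     -> []
PUSH 11 -> [11]
PUSH 2  -> [11, 2]
SWAP    -> [2, 11]
STORE 2 -> [2]
POP     -> []
PUSH 5  -> [5]
PUSH 11 -> [5, 11]
OVER    -> [5, 11, 5]
ADD     -> [5, 16]
SUB     -> [-11]
LOAD 2  -> [-11, 11]
DUP     -> [-11, 11, 11]
ROT     -> [11, 11, -11]
ROT     -> [11, -11, 11]
DUP     -> [11, -11, 11, 11]
ROT     -> [11, 11, 11, -11]
DIV     -> [11, 11, -1]
POP     -> [11, 11]
SUB     -> [0]
PUSH 49 -> [0, 49]
STORE 0 -> [0]
PUSH 4  -> [0, 4]
LOAD 0  -> [0, 4, 49]
DUP     -> [0, 4, 49, 49]
EQ      -> [0, 4, 1]
SWAP    -> [0, 1, 4]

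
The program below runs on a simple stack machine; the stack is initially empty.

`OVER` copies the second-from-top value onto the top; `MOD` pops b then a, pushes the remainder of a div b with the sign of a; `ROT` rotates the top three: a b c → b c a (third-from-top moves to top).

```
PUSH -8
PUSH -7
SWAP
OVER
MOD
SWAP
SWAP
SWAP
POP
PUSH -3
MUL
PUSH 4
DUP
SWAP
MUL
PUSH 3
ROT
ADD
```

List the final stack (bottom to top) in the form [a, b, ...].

[16, 6]

PUSH -8  -8
PUSH -7  -8 -7
SWAP     -7 -8
OVER     -7 -8 -7
MOD      -7 -1
SWAP     -1 -7
SWAP     -7 -1
SWAP     -1 -7
POP      -1
PUSH -3  -1 -3
MUL      3
PUSH 4   3 4
DUP      3 4 4
SWAP     3 4 4
MUL      3 16
PUSH 3   3 16 3
ROT      16 3 3
ADD      16 6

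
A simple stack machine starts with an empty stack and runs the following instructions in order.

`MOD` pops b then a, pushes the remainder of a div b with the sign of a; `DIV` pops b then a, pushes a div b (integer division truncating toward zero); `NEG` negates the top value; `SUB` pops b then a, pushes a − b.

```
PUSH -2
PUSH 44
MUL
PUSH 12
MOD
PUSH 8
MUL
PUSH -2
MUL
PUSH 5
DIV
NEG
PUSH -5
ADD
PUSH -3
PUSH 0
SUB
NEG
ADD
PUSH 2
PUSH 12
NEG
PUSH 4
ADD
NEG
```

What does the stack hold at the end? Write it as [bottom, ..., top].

[-14, 2, 8]

PUSH -2 : [-2]
PUSH 44 : [-2, 44]
MUL     : [-88]
PUSH 12 : [-88, 12]
MOD     : [-4]
PUSH 8  : [-4, 8]
MUL     : [-32]
PUSH -2 : [-32, -2]
MUL     : [64]
PUSH 5  : [64, 5]
DIV     : [12]
NEG     : [-12]
PUSH -5 : [-12, -5]
ADD     : [-17]
PUSH -3 : [-17, -3]
PUSH 0  : [-17, -3, 0]
SUB     : [-17, -3]
NEG     : [-17, 3]
ADD     : [-14]
PUSH 2  : [-14, 2]
PUSH 12 : [-14, 2, 12]
NEG     : [-14, 2, -12]
PUSH 4  : [-14, 2, -12, 4]
ADD     : [-14, 2, -8]
NEG     : [-14, 2, 8]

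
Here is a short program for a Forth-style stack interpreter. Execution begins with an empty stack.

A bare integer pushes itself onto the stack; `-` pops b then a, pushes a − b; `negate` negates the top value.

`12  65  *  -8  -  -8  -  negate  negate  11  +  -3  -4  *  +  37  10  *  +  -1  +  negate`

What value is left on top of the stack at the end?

-1188

12      12
65      12 65
*       780
-8      780 -8
-       788
-8      788 -8
-       796
negate  -796
negate  796
11      796 11
+       807
-3      807 -3
-4      807 -3 -4
*       807 12
+       819
37      819 37
10      819 37 10
*       819 370
+       1189
-1      1189 -1
+       1188
negate  -1188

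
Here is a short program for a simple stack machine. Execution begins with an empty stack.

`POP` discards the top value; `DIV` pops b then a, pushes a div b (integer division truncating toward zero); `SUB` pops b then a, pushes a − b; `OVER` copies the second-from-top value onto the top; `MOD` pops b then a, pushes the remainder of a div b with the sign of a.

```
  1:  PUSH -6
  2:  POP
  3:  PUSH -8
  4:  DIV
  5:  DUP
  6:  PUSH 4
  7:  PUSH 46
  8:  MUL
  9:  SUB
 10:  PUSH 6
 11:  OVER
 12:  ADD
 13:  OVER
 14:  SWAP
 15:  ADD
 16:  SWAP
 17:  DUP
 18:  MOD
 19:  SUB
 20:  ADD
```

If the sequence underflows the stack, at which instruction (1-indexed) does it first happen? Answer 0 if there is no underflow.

PUSH -6  -6
POP      (empty)
PUSH -8  -8
DIV  — needs 2 operands, stack has 1 → underflow

4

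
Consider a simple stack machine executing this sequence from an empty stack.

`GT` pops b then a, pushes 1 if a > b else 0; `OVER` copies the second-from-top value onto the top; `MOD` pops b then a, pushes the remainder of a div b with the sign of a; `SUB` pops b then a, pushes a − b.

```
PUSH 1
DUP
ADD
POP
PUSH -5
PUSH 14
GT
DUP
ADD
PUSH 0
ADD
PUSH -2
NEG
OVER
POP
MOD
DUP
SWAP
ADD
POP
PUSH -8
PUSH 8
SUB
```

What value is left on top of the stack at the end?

PUSH 1  → [1]
DUP     → [1, 1]
ADD     → [2]
POP     → []
PUSH -5 → [-5]
PUSH 14 → [-5, 14]
GT      → [0]
DUP     → [0, 0]
ADD     → [0]
PUSH 0  → [0, 0]
ADD     → [0]
PUSH -2 → [0, -2]
NEG     → [0, 2]
OVER    → [0, 2, 0]
POP     → [0, 2]
MOD     → [0]
DUP     → [0, 0]
SWAP    → [0, 0]
ADD     → [0]
POP     → []
PUSH -8 → [-8]
PUSH 8  → [-8, 8]
SUB     → [-16]

-16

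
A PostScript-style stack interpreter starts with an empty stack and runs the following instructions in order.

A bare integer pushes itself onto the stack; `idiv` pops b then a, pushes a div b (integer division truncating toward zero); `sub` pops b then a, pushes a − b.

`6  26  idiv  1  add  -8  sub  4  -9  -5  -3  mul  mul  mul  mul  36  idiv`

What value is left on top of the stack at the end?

-135

6    → [6]
26   → [6, 26]
idiv → [0]
1    → [0, 1]
add  → [1]
-8   → [1, -8]
sub  → [9]
4    → [9, 4]
-9   → [9, 4, -9]
-5   → [9, 4, -9, -5]
-3   → [9, 4, -9, -5, -3]
mul  → [9, 4, -9, 15]
mul  → [9, 4, -135]
mul  → [9, -540]
mul  → [-4860]
36   → [-4860, 36]
idiv → [-135]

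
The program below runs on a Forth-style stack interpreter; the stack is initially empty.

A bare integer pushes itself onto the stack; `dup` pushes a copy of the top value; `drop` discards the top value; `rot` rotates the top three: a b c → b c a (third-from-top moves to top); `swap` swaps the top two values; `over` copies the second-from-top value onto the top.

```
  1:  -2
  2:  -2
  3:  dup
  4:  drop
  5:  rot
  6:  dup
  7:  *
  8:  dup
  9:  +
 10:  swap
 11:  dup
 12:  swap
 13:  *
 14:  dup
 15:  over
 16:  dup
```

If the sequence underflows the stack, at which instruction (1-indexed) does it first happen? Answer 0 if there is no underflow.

-2    -2
-2    -2 -2
dup   -2 -2 -2
drop  -2 -2
rot  — needs 3 operands, stack has 2 → underflow

5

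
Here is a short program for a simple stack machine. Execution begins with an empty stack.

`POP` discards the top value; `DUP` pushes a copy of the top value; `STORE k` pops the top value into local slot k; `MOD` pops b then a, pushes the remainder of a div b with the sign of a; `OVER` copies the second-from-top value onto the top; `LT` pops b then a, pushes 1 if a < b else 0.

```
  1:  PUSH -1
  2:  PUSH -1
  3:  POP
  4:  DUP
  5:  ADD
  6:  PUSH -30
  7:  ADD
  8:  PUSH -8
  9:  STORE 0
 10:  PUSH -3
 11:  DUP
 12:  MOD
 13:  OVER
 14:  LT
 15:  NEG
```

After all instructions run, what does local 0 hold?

PUSH -1  → [-1]
PUSH -1  → [-1, -1]
POP      → [-1]
DUP      → [-1, -1]
ADD      → [-2]
PUSH -30 → [-2, -30]
ADD      → [-32]
PUSH -8  → [-32, -8]
STORE 0  → [-32]
PUSH -3  → [-32, -3]
DUP      → [-32, -3, -3]
MOD      → [-32, 0]
OVER     → [-32, 0, -32]
LT       → [-32, 0]
NEG      → [-32, 0]

-8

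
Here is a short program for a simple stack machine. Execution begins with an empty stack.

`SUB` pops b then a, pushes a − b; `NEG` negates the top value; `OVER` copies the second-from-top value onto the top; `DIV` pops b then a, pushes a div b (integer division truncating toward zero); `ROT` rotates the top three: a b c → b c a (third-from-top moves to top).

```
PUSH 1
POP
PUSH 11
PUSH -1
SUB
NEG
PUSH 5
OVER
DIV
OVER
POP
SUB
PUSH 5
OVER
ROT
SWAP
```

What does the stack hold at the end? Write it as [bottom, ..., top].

[5, -12, -12]

PUSH 1  -> [1]
POP     -> []
PUSH 11 -> [11]
PUSH -1 -> [11, -1]
SUB     -> [12]
NEG     -> [-12]
PUSH 5  -> [-12, 5]
OVER    -> [-12, 5, -12]
DIV     -> [-12, 0]
OVER    -> [-12, 0, -12]
POP     -> [-12, 0]
SUB     -> [-12]
PUSH 5  -> [-12, 5]
OVER    -> [-12, 5, -12]
ROT     -> [5, -12, -12]
SWAP    -> [5, -12, -12]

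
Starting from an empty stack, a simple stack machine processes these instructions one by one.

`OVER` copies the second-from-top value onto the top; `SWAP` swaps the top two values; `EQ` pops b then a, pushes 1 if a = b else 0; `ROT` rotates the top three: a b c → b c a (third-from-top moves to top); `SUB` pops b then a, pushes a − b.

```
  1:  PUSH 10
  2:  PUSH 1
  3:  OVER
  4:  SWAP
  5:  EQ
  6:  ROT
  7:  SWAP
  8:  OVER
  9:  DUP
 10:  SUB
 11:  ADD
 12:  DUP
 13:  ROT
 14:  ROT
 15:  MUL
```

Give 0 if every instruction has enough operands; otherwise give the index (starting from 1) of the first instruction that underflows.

PUSH 10 : [10]
PUSH 1  : [10, 1]
OVER    : [10, 1, 10]
SWAP    : [10, 10, 1]
EQ      : [10, 0]
ROT  — needs 3 operands, stack has 2 → underflow

6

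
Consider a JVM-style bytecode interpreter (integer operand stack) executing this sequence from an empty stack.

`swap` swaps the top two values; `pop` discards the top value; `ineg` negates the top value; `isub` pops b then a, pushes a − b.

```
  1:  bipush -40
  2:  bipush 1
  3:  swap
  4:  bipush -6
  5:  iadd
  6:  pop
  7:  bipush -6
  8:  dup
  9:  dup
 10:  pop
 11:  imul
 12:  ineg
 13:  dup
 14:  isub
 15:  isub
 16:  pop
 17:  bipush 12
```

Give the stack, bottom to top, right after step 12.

[1, -36]

bipush -40 → [-40]
bipush 1   → [-40, 1]
swap       → [1, -40]
bipush -6  → [1, -40, -6]
iadd       → [1, -46]
pop        → [1]
bipush -6  → [1, -6]
dup        → [1, -6, -6]
dup        → [1, -6, -6, -6]
pop        → [1, -6, -6]
imul       → [1, 36]
ineg       → [1, -36]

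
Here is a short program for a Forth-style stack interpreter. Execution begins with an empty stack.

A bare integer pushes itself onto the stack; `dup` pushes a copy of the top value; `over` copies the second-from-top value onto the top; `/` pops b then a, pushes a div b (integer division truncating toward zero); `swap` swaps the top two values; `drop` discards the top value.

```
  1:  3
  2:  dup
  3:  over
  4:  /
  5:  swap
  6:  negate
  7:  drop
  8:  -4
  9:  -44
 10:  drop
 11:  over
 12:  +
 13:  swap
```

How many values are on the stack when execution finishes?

3       3
dup     3 3
over    3 3 3
/       3 1
swap    1 3
negate  1 -3
drop    1
-4      1 -4
-44     1 -4 -44
drop    1 -4
over    1 -4 1
+       1 -3
swap    -3 1

2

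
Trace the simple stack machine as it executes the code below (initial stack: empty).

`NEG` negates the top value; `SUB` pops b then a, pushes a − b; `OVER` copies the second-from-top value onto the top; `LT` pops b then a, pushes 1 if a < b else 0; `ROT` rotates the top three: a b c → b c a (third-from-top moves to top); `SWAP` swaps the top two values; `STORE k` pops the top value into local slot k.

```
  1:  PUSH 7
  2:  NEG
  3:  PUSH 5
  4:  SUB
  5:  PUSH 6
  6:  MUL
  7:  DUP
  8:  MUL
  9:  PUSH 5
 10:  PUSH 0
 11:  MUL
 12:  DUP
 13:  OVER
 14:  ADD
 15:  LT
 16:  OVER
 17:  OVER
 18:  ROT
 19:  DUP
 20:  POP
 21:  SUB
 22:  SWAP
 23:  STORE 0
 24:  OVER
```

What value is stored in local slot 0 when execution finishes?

5184

PUSH 7  → 7
NEG     → -7
PUSH 5  → -7 5
SUB     → -12
PUSH 6  → -12 6
MUL     → -72
DUP     → -72 -72
MUL     → 5184
PUSH 5  → 5184 5
PUSH 0  → 5184 5 0
MUL     → 5184 0
DUP     → 5184 0 0
OVER    → 5184 0 0 0
ADD     → 5184 0 0
LT      → 5184 0
OVER    → 5184 0 5184
OVER    → 5184 0 5184 0
ROT     → 5184 5184 0 0
DUP     → 5184 5184 0 0 0
POP     → 5184 5184 0 0
SUB     → 5184 5184 0
SWAP    → 5184 0 5184
STORE 0 → 5184 0
OVER    → 5184 0 5184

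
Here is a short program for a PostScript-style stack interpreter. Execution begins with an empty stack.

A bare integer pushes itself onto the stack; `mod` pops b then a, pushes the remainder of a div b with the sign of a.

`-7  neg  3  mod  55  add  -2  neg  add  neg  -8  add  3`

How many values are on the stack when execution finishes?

-7  : -7
neg : 7
3   : 7 3
mod : 1
55  : 1 55
add : 56
-2  : 56 -2
neg : 56 2
add : 58
neg : -58
-8  : -58 -8
add : -66
3   : -66 3

2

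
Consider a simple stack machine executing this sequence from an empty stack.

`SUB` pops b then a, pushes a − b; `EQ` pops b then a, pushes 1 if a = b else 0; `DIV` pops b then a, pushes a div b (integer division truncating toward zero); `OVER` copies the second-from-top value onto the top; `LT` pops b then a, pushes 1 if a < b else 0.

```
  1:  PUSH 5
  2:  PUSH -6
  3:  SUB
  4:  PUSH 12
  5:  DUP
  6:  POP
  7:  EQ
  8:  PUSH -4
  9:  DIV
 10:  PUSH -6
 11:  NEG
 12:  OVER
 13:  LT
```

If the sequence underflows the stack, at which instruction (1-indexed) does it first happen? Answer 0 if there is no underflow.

0

PUSH 5  → 5
PUSH -6 → 5 -6
SUB     → 11
PUSH 12 → 11 12
DUP     → 11 12 12
POP     → 11 12
EQ      → 0
PUSH -4 → 0 -4
DIV     → 0
PUSH -6 → 0 -6
NEG     → 0 6
OVER    → 0 6 0
LT      → 0 0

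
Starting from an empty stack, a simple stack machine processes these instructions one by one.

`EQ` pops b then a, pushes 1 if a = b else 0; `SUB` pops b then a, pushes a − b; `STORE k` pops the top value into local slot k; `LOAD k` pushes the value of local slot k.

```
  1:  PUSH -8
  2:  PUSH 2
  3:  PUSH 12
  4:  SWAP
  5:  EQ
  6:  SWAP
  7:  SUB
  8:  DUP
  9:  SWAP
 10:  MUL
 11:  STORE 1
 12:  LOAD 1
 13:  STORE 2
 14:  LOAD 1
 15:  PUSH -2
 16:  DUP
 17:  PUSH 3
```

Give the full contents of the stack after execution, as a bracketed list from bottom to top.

[64, -2, -2, 3]

PUSH -8 → [-8]
PUSH 2  → [-8, 2]
PUSH 12 → [-8, 2, 12]
SWAP    → [-8, 12, 2]
EQ      → [-8, 0]
SWAP    → [0, -8]
SUB     → [8]
DUP     → [8, 8]
SWAP    → [8, 8]
MUL     → [64]
STORE 1 → []
LOAD 1  → [64]
STORE 2 → []
LOAD 1  → [64]
PUSH -2 → [64, -2]
DUP     → [64, -2, -2]
PUSH 3  → [64, -2, -2, 3]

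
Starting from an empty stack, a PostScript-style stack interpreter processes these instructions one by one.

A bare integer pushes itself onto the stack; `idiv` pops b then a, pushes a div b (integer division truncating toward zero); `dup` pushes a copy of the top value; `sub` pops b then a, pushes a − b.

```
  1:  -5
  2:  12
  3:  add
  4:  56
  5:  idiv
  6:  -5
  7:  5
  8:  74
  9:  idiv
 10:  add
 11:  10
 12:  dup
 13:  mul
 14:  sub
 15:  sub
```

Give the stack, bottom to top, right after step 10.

-5   -> [-5]
12   -> [-5, 12]
add  -> [7]
56   -> [7, 56]
idiv -> [0]
-5   -> [0, -5]
5    -> [0, -5, 5]
74   -> [0, -5, 5, 74]
idiv -> [0, -5, 0]
add  -> [0, -5]

[0, -5]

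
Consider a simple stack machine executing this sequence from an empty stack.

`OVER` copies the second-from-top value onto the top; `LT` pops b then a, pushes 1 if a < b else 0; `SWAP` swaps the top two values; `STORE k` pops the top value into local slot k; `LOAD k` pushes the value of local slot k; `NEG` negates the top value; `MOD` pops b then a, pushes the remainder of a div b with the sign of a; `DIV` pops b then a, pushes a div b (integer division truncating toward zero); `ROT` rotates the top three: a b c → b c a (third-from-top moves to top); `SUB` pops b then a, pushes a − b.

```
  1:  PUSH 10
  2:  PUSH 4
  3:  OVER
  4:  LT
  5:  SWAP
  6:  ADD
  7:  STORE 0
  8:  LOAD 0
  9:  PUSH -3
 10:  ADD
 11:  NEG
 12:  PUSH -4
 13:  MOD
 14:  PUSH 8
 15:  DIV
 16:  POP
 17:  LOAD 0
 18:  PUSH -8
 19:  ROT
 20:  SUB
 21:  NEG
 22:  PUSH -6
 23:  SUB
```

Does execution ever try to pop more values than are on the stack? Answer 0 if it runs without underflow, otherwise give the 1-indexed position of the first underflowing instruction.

PUSH 10  10
PUSH 4   10 4
OVER     10 4 10
LT       10 1
SWAP     1 10
ADD      11
STORE 0  (empty)
LOAD 0   11
PUSH -3  11 -3
ADD      8
NEG      -8
PUSH -4  -8 -4
MOD      0
PUSH 8   0 8
DIV      0
POP      (empty)
LOAD 0   11
PUSH -8  11 -8
ROT  — needs 3 operands, stack has 2 → underflow

19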